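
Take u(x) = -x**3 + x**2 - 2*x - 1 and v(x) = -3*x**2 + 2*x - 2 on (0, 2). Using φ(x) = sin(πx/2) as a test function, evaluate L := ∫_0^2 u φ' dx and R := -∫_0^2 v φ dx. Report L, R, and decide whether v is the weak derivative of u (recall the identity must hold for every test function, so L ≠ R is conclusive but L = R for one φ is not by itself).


LHS = -96/π^3 + 24/π, RHS = -96/π^3 + 24/π. Yes, v = u' weakly.

u(x) = -x**3 + x**2 - 2*x - 1, classical derivative u'(x) = -3*x**2 + 2*x - 2.
φ(x) = sin(πx/2), so φ'(x) = π*cos(π*x/2)/2.
Note φ(0) = φ(2) = 0, so the boundary term u·φ vanishes.
LHS = ∫_0^2 u(x) φ'(x) dx = ∫_0^2 (-π*x^3*cos(π*x/2)/2 + π*x^2*cos(π*x/2)/2 - π*x*cos(π*x/2) - π*cos(π*x/2)/2) dx. Term by term:
  ∫_0^2 -π*cos(π*x/2)/2 dx = 0;  ∫_0^2 π*x^2*cos(π*x/2)/2 dx = -8/π;  ∫_0^2 -π*x*cos(π*x/2) dx = 8/π;
  ∫_0^2 -π*x^3*cos(π*x/2)/2 dx = -96/π^3 + 24/π.
Sum: 0 − 8/π + 8/π + -96/π^3 + 24/π = -96/π^3 + 24/π.
So LHS = -96/π^3 + 24/π.
∫_0^2 v(x) φ(x) dx = ∫_0^2 (-3*x^2*sin(π*x/2) + 2*x*sin(π*x/2) - 2*sin(π*x/2)) dx. Term by term:
  ∫_0^2 -2*sin(π*x/2) dx = -8/π;  ∫_0^2 -3*x^2*sin(π*x/2) dx = -24/π + 96/π^3;  ∫_0^2 2*x*sin(π*x/2) dx = 8/π.
Sum: -8/π + -24/π + 96/π^3 + 8/π = -24/π + 96/π^3.
So RHS = -∫_0^2 v(x) φ(x) dx = -96/π^3 + 24/π.
LHS = RHS, so the identity holds for this test φ.
Moreover u is smooth here and v(x) = u'(x) = -3*x**2 + 2*x - 2 pointwise, so the identity holds for every test function. Hence v is the weak derivative of u.


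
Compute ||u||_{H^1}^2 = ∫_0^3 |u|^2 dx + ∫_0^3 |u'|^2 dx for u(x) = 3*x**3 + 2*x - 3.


||u||_{H^1}^2 = 511851/70

The H^1 norm (squared) on an interval (0, L) is
  ||u||_{H^1}^2 = ∫_0^L u(x)^2 dx + ∫_0^L u'(x)^2 dx.
Compute u'(x) = 9*x**2 + 2.
Then u(x)^2 = 9*x**6 + 12*x**4 - 18*x**3 + 4*x**2 - 12*x + 9 and u'(x)^2 = 81*x**4 + 36*x**2 + 4.
Integrate each monomial from 0 to 3 using ∫_0^3 c·x^n dx = c·3^(n+1)/(n+1):
  ∫_0^3 u(x)^2 dx = ∫_0^3 (9*x^6 + 12*x^4 - 18*x^3 + 4*x^2 - 12*x + 9) dx. Term by term:
    ∫_0^3 9*x^6 dx = 19683/7;  ∫_0^3 12*x^4 dx = 2916/5;  ∫_0^3 -18*x^3 dx = -729/2;
    ∫_0^3 4*x^2 dx = 36;  ∫_0^3 -12*x dx = -54;  ∫_0^3 9 dx = 27.
  Sum: 19683/7 + 2916/5 − 729/2 + 36 − 54 + 27 = 212769/70.
  ∫_0^3 u'(x)^2 dx = ∫_0^3 (81*x^4 + 36*x^2 + 4) dx. Term by term:
    ∫_0^3 81*x^4 dx = 19683/5;  ∫_0^3 36*x^2 dx = 324;  ∫_0^3 4 dx = 12.
  Sum: 19683/5 + 324 + 12 = 21363/5.
Adding: ||u||_{H^1}^2 = 212769/70 + 21363/5 = 511851/70.


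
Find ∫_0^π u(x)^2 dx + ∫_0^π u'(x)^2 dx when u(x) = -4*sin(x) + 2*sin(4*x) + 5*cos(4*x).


||u||_{H^1(0,π)}^2 = 272/3 + 525*π/2

u'(x) = -20*sin(4*x) - 4*cos(x) + 8*cos(4*x).
Expand u² and (u')² and integrate term by term on (0, π), using: for integers n ≥ 1, ∫_0^π sin²(nx) dx = ∫_0^π cos²(nx) dx = π/2; for n ≠ n', ∫_0^π sin(nx)sin(n'x) dx = ∫_0^π cos(nx)cos(n'x) dx = 0; and by product-to-sum, ∫_0^π sin(nx)cos(n'x) dx = ½∫_0^π [sin((n+n')x) + sin((n−n')x)] dx, which is 0 when n+n' is even and 2n/(n²−n'²) when n+n' is odd (it need not vanish on (0, π)).
  u² squared terms: (-4)²·∫sin(x)² dx = 16·π/2 = 8*π;  (2)²·∫sin(4x)² dx = 4·π/2 = 2*π;  (5)²·∫cos(4x)² dx = 25·π/2 = 25*π/2.
  u² cross terms: 2·(-4)·(2)·∫sin(x)·sin(4x) dx = -16·(0) = 0;  2·(-4)·(5)·∫sin(x)·cos(4x) dx = -40·(-2/15) = 16/3;  2·(2)·(5)·∫sin(4x)·cos(4x) dx = 20·(0) = 0.
  So ∫_0^π u² dx = 8*π + 2*π + 25*π/2 + 0 + 16/3 + 0 = 16/3 + 45*π/2.
  (u')² squared terms: (-20)²·∫sin(4x)² dx = 400·π/2 = 200*π;  (-4)²·∫cos(x)² dx = 16·π/2 = 8*π;  (8)²·∫cos(4x)² dx = 64·π/2 = 32*π.
  (u')² cross terms: 2·(-20)·(-4)·∫sin(4x)·cos(x) dx = 160·(8/15) = 256/3;  2·(-20)·(8)·∫sin(4x)·cos(4x) dx = -320·(0) = 0;  2·(-4)·(8)·∫cos(x)·cos(4x) dx = -64·(0) = 0.
  So ∫_0^π (u')² dx = 200*π + 8*π + 32*π + 256/3 + 0 + 0 = 256/3 + 240*π.
||u||_{H^1}^2 = (16/3 + 45*π/2) + (256/3 + 240*π) = 272/3 + 525*π/2.


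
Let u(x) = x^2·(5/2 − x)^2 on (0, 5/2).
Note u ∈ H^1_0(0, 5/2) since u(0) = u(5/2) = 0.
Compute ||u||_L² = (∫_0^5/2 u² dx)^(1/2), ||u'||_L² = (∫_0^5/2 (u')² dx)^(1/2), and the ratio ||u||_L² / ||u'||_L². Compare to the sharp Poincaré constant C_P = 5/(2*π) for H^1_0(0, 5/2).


||u||_L² / ||u'||_L² = 5*sqrt(3)/12 < C_P = 5/(2*π).

u(x) = x^2·(5/2 − x)^2, so u'(x) = x*(2*x - 5)*(4*x - 5)/2.
u(x) = x^2·(5/2 − x)^2 vanishes at x = 0 and x = 5/2, so u ∈ H^1_0(0, 5/2). Differentiate via the product rule and integrate the resulting polynomials term by term.
  ∫_0^5/2 u² dx = ∫_0^5/2 (x^8 - 10*x^7 + 75*x^6/2 - 125*x^5/2 + 625*x^4/16) dx. Term by term:
    ∫_0^5/2 x^8 dx = 1953125/4608;  ∫_0^5/2 -10*x^7 dx = -1953125/1024;  ∫_0^5/2 75*x^6/2 dx = 5859375/1792;
    ∫_0^5/2 -125*x^5/2 dx = -1953125/768;  ∫_0^5/2 625*x^4/16 dx = 390625/512.
  Sum: 1953125/4608 − 1953125/1024 + 5859375/1792 − 1953125/768 + 390625/512 = 390625/64512.
  ∫_0^5/2 (u')² dx = ∫_0^5/2 (16*x^6 - 120*x^5 + 325*x^4 - 375*x^3 + 625*x^2/4) dx. Term by term:
    ∫_0^5/2 16*x^6 dx = 78125/56;  ∫_0^5/2 -120*x^5 dx = -78125/16;  ∫_0^5/2 325*x^4 dx = 203125/32;
    ∫_0^5/2 -375*x^3 dx = -234375/64;  ∫_0^5/2 625*x^2/4 dx = 78125/96.
  Sum: 78125/56 − 78125/16 + 203125/32 − 234375/64 + 78125/96 = 15625/1344.
∫_0^5/2 u² dx = 390625/64512, so ||u||_L² = 625*sqrt(7)/672.
∫_0^5/2 (u')² dx = 15625/1344, so ||u'||_L² = 125*sqrt(21)/168.
Ratio ||u||_L² / ||u'||_L² = 5*sqrt(3)/12.
Sharp Poincaré constant on H^1_0(0, 5/2) is C_P = L/π = 5/(2*π), achieved by sin(2*π/5·x).
A polynomial bump cannot attain the sharp Poincaré constant (only the first sine eigenfunction does), so the ratio is strictly less than C_P, consistent with ||u||_L² ≤ C_P ||u'||_L².


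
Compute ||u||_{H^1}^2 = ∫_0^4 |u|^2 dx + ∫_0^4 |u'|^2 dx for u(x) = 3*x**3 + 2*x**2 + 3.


||u||_{H^1}^2 = 1114228/21

The H^1 norm (squared) on an interval (0, L) is
  ||u||_{H^1}^2 = ∫_0^L u(x)^2 dx + ∫_0^L u'(x)^2 dx.
Compute u'(x) = 9*x**2 + 4*x.
Then u(x)^2 = 9*x**6 + 12*x**5 + 4*x**4 + 18*x**3 + 12*x**2 + 9 and u'(x)^2 = 81*x**4 + 72*x**3 + 16*x**2.
Integrate each monomial from 0 to 4 using ∫_0^4 c·x^n dx = c·4^(n+1)/(n+1):
  ∫_0^4 u(x)^2 dx = ∫_0^4 (9*x^6 + 12*x^5 + 4*x^4 + 18*x^3 + 12*x^2 + 9) dx. Term by term:
    ∫_0^4 9*x^6 dx = 147456/7;  ∫_0^4 12*x^5 dx = 8192;  ∫_0^4 4*x^4 dx = 4096/5;
    ∫_0^4 18*x^3 dx = 1152;  ∫_0^4 12*x^2 dx = 256;  ∫_0^4 9 dx = 36.
  Sum: 147456/7 + 8192 + 4096/5 + 1152 + 256 + 36 = 1103212/35.
  ∫_0^4 u'(x)^2 dx = ∫_0^4 (81*x^4 + 72*x^3 + 16*x^2) dx. Term by term:
    ∫_0^4 81*x^4 dx = 82944/5;  ∫_0^4 72*x^3 dx = 4608;  ∫_0^4 16*x^2 dx = 1024/3.
  Sum: 82944/5 + 4608 + 1024/3 = 323072/15.
Adding: ||u||_{H^1}^2 = 1103212/35 + 323072/15 = 1114228/21.


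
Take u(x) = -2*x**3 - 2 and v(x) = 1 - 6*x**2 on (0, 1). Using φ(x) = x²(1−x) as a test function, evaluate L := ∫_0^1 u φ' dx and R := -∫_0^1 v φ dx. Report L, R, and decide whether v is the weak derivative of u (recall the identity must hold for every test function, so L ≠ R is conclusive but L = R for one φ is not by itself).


LHS = 1/5, RHS = 7/60. No, v is not the weak derivative of u.

u(x) = -2*x**3 - 2, classical derivative u'(x) = -6*x**2.
φ(x) = x²(1−x), so φ'(x) = x*(2 - 3*x).
Note φ(0) = φ(1) = 0, so the boundary term u·φ vanishes.
LHS = ∫_0^1 u(x) φ'(x) dx = ∫_0^1 (6*x^5 - 4*x^4 + 6*x^2 - 4*x) dx. Term by term:
  ∫_0^1 6*x^5 dx = 1;  ∫_0^1 -4*x^4 dx = -4/5;  ∫_0^1 6*x^2 dx = 2;
  ∫_0^1 -4*x dx = -2.
Sum: 1 − 4/5 + 2 − 2 = 1/5.
So LHS = 1/5.
∫_0^1 v(x) φ(x) dx = ∫_0^1 (6*x^5 - 6*x^4 - x^3 + x^2) dx. Term by term:
  ∫_0^1 6*x^5 dx = 1;  ∫_0^1 -6*x^4 dx = -6/5;  ∫_0^1 -x^3 dx = -1/4;
  ∫_0^1 x^2 dx = 1/3.
Sum: 1 − 6/5 − 1/4 + 1/3 = -7/60.
So RHS = -∫_0^1 v(x) φ(x) dx = 7/60.
LHS − RHS = 1/12 ≠ 0, so the identity fails.
(For a valid weak derivative the identity must hold for EVERY test function, in particular this one. The failure shows v is NOT the weak derivative of u.)
Correct weak derivative would be u'(x) = -6*x**2.


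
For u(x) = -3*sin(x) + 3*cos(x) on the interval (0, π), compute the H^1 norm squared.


||u||_{H^1(0,π)}^2 = 18*π

u'(x) = -3*sin(x) - 3*cos(x).
Expand u² and (u')² and integrate term by term on (0, π), using: for integers n ≥ 1, ∫_0^π sin²(nx) dx = ∫_0^π cos²(nx) dx = π/2; for n ≠ n', ∫_0^π sin(nx)sin(n'x) dx = ∫_0^π cos(nx)cos(n'x) dx = 0; and by product-to-sum, ∫_0^π sin(nx)cos(n'x) dx = ½∫_0^π [sin((n+n')x) + sin((n−n')x)] dx, which is 0 when n+n' is even and 2n/(n²−n'²) when n+n' is odd (it need not vanish on (0, π)).
  u² squared terms: (-3)²·∫sin(x)² dx = 9·π/2 = 9*π/2;  (3)²·∫cos(x)² dx = 9·π/2 = 9*π/2.
  u² cross terms: 2·(-3)·(3)·∫sin(x)·cos(x) dx = -18·(0) = 0.
  So ∫_0^π u² dx = 9*π/2 + 9*π/2 + 0 = 9*π.
  (u')² squared terms: (-3)²·∫cos(x)² dx = 9·π/2 = 9*π/2;  (-3)²·∫sin(x)² dx = 9·π/2 = 9*π/2.
  (u')² cross terms: 2·(-3)·(-3)·∫cos(x)·sin(x) dx = 18·(0) = 0.
  So ∫_0^π (u')² dx = 9*π/2 + 9*π/2 + 0 = 9*π.
||u||_{H^1}^2 = (9*π) + (9*π) = 18*π.


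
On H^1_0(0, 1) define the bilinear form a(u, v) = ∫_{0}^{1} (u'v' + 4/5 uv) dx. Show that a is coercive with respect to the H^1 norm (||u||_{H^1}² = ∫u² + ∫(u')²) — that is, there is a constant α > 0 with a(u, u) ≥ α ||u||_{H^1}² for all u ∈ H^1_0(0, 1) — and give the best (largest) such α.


α = (4/5 + π^2)/(1 + π^2)

Coercivity of a(·,·) on H^1_0(0, 1) means a(u, u) ≥ α ||u||_{H^1}² for every u ∈ H^1_0.
The interval has length L = 1, and Poincaré/coercivity depend only on L. Here a(u, u) = ∫(u')² + (4/5)·∫u².
Here 0 < c = 4/5 < 1. The condition a(u,u) ≥ α||u||_{H^1}² reads (1−α)∫(u')² ≥ (α−c)∫u². Any admissible α is ≤ 1 (rapidly oscillating u have ∫u²/∫(u')² → 0), and α = 1 would force 0 ≥ (1−c)∫u², impossible since c < 1; so 1−α > 0. By the sharp Poincaré inequality on H^1_0 of an interval of length L, ∫(u')² ≥ (π/L)²∫u² with equality for the first sine mode sin(π(x−x₀)/L) (x₀ the left endpoint), so the inequality holds for all u iff (1−α)(π/L)² ≥ α − c, i.e. α ≤ ((π/L)² + c)/((π/L)² + 1) = (1 + c(L/π)²)/(1 + (L/π)²). With (π/L)² = π^2 and c = 4/5, the largest admissible constant is α = ((π/L)² + c)/((π/L)² + 1).
Simplifying, α = (4/5 + π^2)/(1 + π^2).


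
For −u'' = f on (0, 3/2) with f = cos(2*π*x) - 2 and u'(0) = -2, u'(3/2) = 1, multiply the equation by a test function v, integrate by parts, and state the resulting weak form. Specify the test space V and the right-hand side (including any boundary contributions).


V = H^1(0, 3/2) (v unrestricted at boundary; u is determined up to an additive constant); weak form: ∫_0^3/2 u'v' dx = ∫_0^3/2 (cos(2*π*x) - 2) v dx + v(3/2) + 2·v(0) for all v ∈ V.

Multiply both sides by a test function v and integrate from 0 to 3/2:
  ∫_0^3/2 −u''(x) v(x) dx = ∫_0^3/2 f(x) v(x) dx.
Integrate the LHS by parts once:
  ∫_0^3/2 −u'' v dx = −[u'(x) v(x)]_0^3/2 + ∫_0^3/2 u'(x) v'(x) dx.
Thus ∫_0^3/2 u'(x) v'(x) dx = ∫_0^3/2 f(x) v(x) dx + [u'(x) v(x)]_0^3/2.
Choose V so that boundary terms are either known or forced to vanish.
u has inhomogeneous Neumann u'(0) = -2, u'(3/2) = 1. [u' v]_0^3/2 = (1)·v(3/2) − (-2)·v(0) = v(3/2) + 2·v(0). Take V = H^1(0, 3/2); boundary term becomes part of RHS.
Weak formulation: find u (satisfying any essential BC) such that ∫_0^3/2 u'(x) v'(x) dx = ∫_0^3/2 f v dx + v(3/2) + 2·v(0) for all v ∈ V (Neumann data are natural BCs: they enter the RHS as boundary terms).
Substituting f(x) = cos(2*π*x) - 2, the right-hand side is ∫_0^3/2 (cos(2*π*x) - 2) v dx + v(3/2) + 2·v(0).
Compatibility check (pure Neumann): taking v ≡ 1 ∈ V gives 0 = ∫_0^3/2 f dx + (1) − (-2), i.e. ∫_0^3/2 f dx must equal u'(0) − u'(3/2) = -3. Indeed ∫_0^3/2 (cos(2*π*x) - 2) dx = -3, so the data are compatible. The solution is then unique only up to an additive constant (fix it e.g. by requiring ∫_0^3/2 u dx = 0).


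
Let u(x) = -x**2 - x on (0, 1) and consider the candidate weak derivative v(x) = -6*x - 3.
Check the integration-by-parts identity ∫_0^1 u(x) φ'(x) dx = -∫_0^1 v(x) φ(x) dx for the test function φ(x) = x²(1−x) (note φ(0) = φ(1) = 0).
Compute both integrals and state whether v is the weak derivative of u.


LHS = 11/60, RHS = 11/20. No, v is not the weak derivative of u.

u(x) = -x**2 - x, classical derivative u'(x) = -2*x - 1.
φ(x) = x²(1−x), so φ'(x) = x*(2 - 3*x).
Note φ(0) = φ(1) = 0, so the boundary term u·φ vanishes.
LHS = ∫_0^1 u(x) φ'(x) dx = ∫_0^1 (3*x^4 + x^3 - 2*x^2) dx. Term by term:
  ∫_0^1 3*x^4 dx = 3/5;  ∫_0^1 x^3 dx = 1/4;  ∫_0^1 -2*x^2 dx = -2/3.
Sum: 3/5 + 1/4 − 2/3 = 11/60.
So LHS = 11/60.
∫_0^1 v(x) φ(x) dx = ∫_0^1 (6*x^4 - 3*x^3 - 3*x^2) dx. Term by term:
  ∫_0^1 6*x^4 dx = 6/5;  ∫_0^1 -3*x^3 dx = -3/4;  ∫_0^1 -3*x^2 dx = -1.
Sum: 6/5 − 3/4 − 1 = -11/20.
So RHS = -∫_0^1 v(x) φ(x) dx = 11/20.
LHS − RHS = -11/30 ≠ 0, so the identity fails.
(For a valid weak derivative the identity must hold for EVERY test function, in particular this one. The failure shows v is NOT the weak derivative of u.)
Correct weak derivative would be u'(x) = -2*x - 1.


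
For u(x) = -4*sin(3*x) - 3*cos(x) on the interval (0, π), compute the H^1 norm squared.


||u||_{H^1(0,π)}^2 = 89*π

u'(x) = 3*sin(x) - 12*cos(3*x).
Expand u² and (u')² and integrate term by term on (0, π), using: for integers n ≥ 1, ∫_0^π sin²(nx) dx = ∫_0^π cos²(nx) dx = π/2; for n ≠ n', ∫_0^π sin(nx)sin(n'x) dx = ∫_0^π cos(nx)cos(n'x) dx = 0; and by product-to-sum, ∫_0^π sin(nx)cos(n'x) dx = ½∫_0^π [sin((n+n')x) + sin((n−n')x)] dx, which is 0 when n+n' is even and 2n/(n²−n'²) when n+n' is odd (it need not vanish on (0, π)).
  u² squared terms: (-4)²·∫sin(3x)² dx = 16·π/2 = 8*π;  (-3)²·∫cos(x)² dx = 9·π/2 = 9*π/2.
  u² cross terms: 2·(-4)·(-3)·∫sin(3x)·cos(x) dx = 24·(0) = 0.
  So ∫_0^π u² dx = 8*π + 9*π/2 + 0 = 25*π/2.
  (u')² squared terms: (-12)²·∫cos(3x)² dx = 144·π/2 = 72*π;  (3)²·∫sin(x)² dx = 9·π/2 = 9*π/2.
  (u')² cross terms: 2·(-12)·(3)·∫cos(3x)·sin(x) dx = -72·(0) = 0.
  So ∫_0^π (u')² dx = 72*π + 9*π/2 + 0 = 153*π/2.
||u||_{H^1}^2 = (25*π/2) + (153*π/2) = 89*π.


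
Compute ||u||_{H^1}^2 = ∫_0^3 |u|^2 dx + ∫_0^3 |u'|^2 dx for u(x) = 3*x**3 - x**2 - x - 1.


||u||_{H^1}^2 = 171516/35

The H^1 norm (squared) on an interval (0, L) is
  ||u||_{H^1}^2 = ∫_0^L u(x)^2 dx + ∫_0^L u'(x)^2 dx.
Compute u'(x) = 9*x**2 - 2*x - 1.
Then u(x)^2 = 9*x**6 - 6*x**5 - 5*x**4 - 4*x**3 + 3*x**2 + 2*x + 1 and u'(x)^2 = 81*x**4 - 36*x**3 - 14*x**2 + 4*x + 1.
Integrate each monomial from 0 to 3 using ∫_0^3 c·x^n dx = c·3^(n+1)/(n+1):
  ∫_0^3 u(x)^2 dx = ∫_0^3 (9*x^6 - 6*x^5 - 5*x^4 - 4*x^3 + 3*x^2 + 2*x + 1) dx. Term by term:
    ∫_0^3 9*x^6 dx = 19683/7;  ∫_0^3 -6*x^5 dx = -729;  ∫_0^3 -5*x^4 dx = -243;
    ∫_0^3 -4*x^3 dx = -81;  ∫_0^3 3*x^2 dx = 27;  ∫_0^3 2*x dx = 9;
    ∫_0^3 1 dx = 3.
  Sum: 19683/7 − 729 − 243 − 81 + 27 + 9 + 3 = 12585/7.
  ∫_0^3 u'(x)^2 dx = ∫_0^3 (81*x^4 - 36*x^3 - 14*x^2 + 4*x + 1) dx. Term by term:
    ∫_0^3 81*x^4 dx = 19683/5;  ∫_0^3 -36*x^3 dx = -729;  ∫_0^3 -14*x^2 dx = -126;
    ∫_0^3 4*x dx = 18;  ∫_0^3 1 dx = 3.
  Sum: 19683/5 − 729 − 126 + 18 + 3 = 15513/5.
Adding: ||u||_{H^1}^2 = 12585/7 + 15513/5 = 171516/35.


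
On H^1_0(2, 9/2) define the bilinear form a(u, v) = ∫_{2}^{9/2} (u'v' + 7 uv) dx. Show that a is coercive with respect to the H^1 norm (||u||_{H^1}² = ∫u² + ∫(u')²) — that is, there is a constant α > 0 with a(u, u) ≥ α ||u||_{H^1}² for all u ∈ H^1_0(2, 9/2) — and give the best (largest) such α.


α = 1

Coercivity of a(·,·) on H^1_0(2, 9/2) means a(u, u) ≥ α ||u||_{H^1}² for every u ∈ H^1_0.
The interval has length L = 5/2, and Poincaré/coercivity depend only on L. Here a(u, u) = ∫(u')² + (7)·∫u².
Here c = 7 ≥ 1, so a(u,u) = ∫(u')² + c∫u² ≥ ∫(u')² + ∫u² = ||u||_{H^1}², i.e. α = 1 works. No larger α is possible: a(u,u) ≥ α||u||_{H^1}² means (1−α)∫(u')² ≥ (α−c)∫u², and for the modes u_n = sin(nπ(x−x₀)/L) (x₀ the left endpoint) one has ∫u_n²/∫(u_n')² = (L/(nπ))² → 0, so a(u_n,u_n)/||u_n||_{H^1}² → 1. Hence the optimal constant is α = 1.
Therefore α = 1.


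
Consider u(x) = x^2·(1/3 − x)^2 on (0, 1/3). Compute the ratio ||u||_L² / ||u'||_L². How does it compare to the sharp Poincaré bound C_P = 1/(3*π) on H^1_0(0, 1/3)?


||u||_L² / ||u'||_L² = sqrt(3)/18 < C_P = 1/(3*π).

u(x) = x^2·(1/3 − x)^2, so u'(x) = 2*x*(3*x - 1)*(6*x - 1)/9.
u(x) = x^2·(1/3 − x)^2 vanishes at x = 0 and x = 1/3, so u ∈ H^1_0(0, 1/3). Differentiate via the product rule and integrate the resulting polynomials term by term.
  ∫_0^1/3 u² dx = ∫_0^1/3 (x^8 - 4*x^7/3 + 2*x^6/3 - 4*x^5/27 + x^4/81) dx. Term by term:
    ∫_0^1/3 x^8 dx = 1/177147;  ∫_0^1/3 -4*x^7/3 dx = -1/39366;  ∫_0^1/3 2*x^6/3 dx = 2/45927;
    ∫_0^1/3 -4*x^5/27 dx = -2/59049;  ∫_0^1/3 x^4/81 dx = 1/98415.
  Sum: 1/177147 − 1/39366 + 2/45927 − 2/59049 + 1/98415 = 1/12400290.
  ∫_0^1/3 (u')² dx = ∫_0^1/3 (16*x^6 - 16*x^5 + 52*x^4/9 - 8*x^3/9 + 4*x^2/81) dx. Term by term:
    ∫_0^1/3 16*x^6 dx = 16/15309;  ∫_0^1/3 -16*x^5 dx = -8/2187;  ∫_0^1/3 52*x^4/9 dx = 52/10935;
    ∫_0^1/3 -8*x^3/9 dx = -2/729;  ∫_0^1/3 4*x^2/81 dx = 4/6561.
  Sum: 16/15309 − 8/2187 + 52/10935 − 2/729 + 4/6561 = 2/229635.
∫_0^1/3 u² dx = 1/12400290, so ||u||_L² = sqrt(210)/51030.
∫_0^1/3 (u')² dx = 2/229635, so ||u'||_L² = sqrt(70)/2835.
Ratio ||u||_L² / ||u'||_L² = sqrt(3)/18.
Sharp Poincaré constant on H^1_0(0, 1/3) is C_P = L/π = 1/(3*π), achieved by sin(3*π·x).
A polynomial bump cannot attain the sharp Poincaré constant (only the first sine eigenfunction does), so the ratio is strictly less than C_P, consistent with ||u||_L² ≤ C_P ||u'||_L².


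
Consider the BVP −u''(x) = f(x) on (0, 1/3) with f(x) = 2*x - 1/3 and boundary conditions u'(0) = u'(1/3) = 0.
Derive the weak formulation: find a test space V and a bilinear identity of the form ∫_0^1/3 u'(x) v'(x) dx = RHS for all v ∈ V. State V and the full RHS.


V = H^1(0, 1/3) (no boundary constraint on v; u is determined up to an additive constant); weak form: ∫_0^1/3 u'v' dx = ∫_0^1/3 (2*x - 1/3) v dx for all v ∈ V.

Multiply both sides by a test function v and integrate from 0 to 1/3:
  ∫_0^1/3 −u''(x) v(x) dx = ∫_0^1/3 f(x) v(x) dx.
Integrate the LHS by parts once:
  ∫_0^1/3 −u'' v dx = −[u'(x) v(x)]_0^1/3 + ∫_0^1/3 u'(x) v'(x) dx.
Thus ∫_0^1/3 u'(x) v'(x) dx = ∫_0^1/3 f(x) v(x) dx + [u'(x) v(x)]_0^1/3.
Choose V so that boundary terms are either known or forced to vanish.
u has homogeneous Neumann: u'(0) = u'(1/3) = 0. So [u' v]_0^1/3 = 0·v(1/3) − 0·v(0) = 0 for any v; take V = H^1(0, 1/3).
Weak formulation: find u (satisfying any essential BC) such that ∫_0^1/3 u'(x) v'(x) dx = ∫_0^1/3 f v dx for all v ∈ V (homogeneous Neumann, so boundary terms vanish).
Substituting f(x) = 2*x - 1/3, the right-hand side is ∫_0^1/3 (2*x - 1/3) v dx.
Compatibility check (pure Neumann): taking v ≡ 1 ∈ V gives 0 = ∫_0^1/3 f dx + (0) − (0), i.e. ∫_0^1/3 f dx must equal u'(0) − u'(1/3) = 0. Indeed ∫_0^1/3 (2*x - 1/3) dx = 0, so the data are compatible. The solution is then unique only up to an additive constant (fix it e.g. by requiring ∫_0^1/3 u dx = 0).


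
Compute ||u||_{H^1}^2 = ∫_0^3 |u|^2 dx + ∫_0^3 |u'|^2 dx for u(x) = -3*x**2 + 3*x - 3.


||u||_{H^1}^2 = 4509/10

The H^1 norm (squared) on an interval (0, L) is
  ||u||_{H^1}^2 = ∫_0^L u(x)^2 dx + ∫_0^L u'(x)^2 dx.
Compute u'(x) = 3 - 6*x.
Then u(x)^2 = 9*x**4 - 18*x**3 + 27*x**2 - 18*x + 9 and u'(x)^2 = 36*x**2 - 36*x + 9.
Integrate each monomial from 0 to 3 using ∫_0^3 c·x^n dx = c·3^(n+1)/(n+1):
  ∫_0^3 u(x)^2 dx = ∫_0^3 (9*x^4 - 18*x^3 + 27*x^2 - 18*x + 9) dx. Term by term:
    ∫_0^3 9*x^4 dx = 2187/5;  ∫_0^3 -18*x^3 dx = -729/2;  ∫_0^3 27*x^2 dx = 243;
    ∫_0^3 -18*x dx = -81;  ∫_0^3 9 dx = 27.
  Sum: 2187/5 − 729/2 + 243 − 81 + 27 = 2619/10.
  ∫_0^3 u'(x)^2 dx = ∫_0^3 (36*x^2 - 36*x + 9) dx. Term by term:
    ∫_0^3 36*x^2 dx = 324;  ∫_0^3 -36*x dx = -162;  ∫_0^3 9 dx = 27.
  Sum: 324 − 162 + 27 = 189.
Adding: ||u||_{H^1}^2 = 2619/10 + 189 = 4509/10.


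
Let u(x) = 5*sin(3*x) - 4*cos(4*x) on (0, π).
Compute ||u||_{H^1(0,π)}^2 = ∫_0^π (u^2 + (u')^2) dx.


||u||_{H^1(0,π)}^2 = 4080/7 + 261*π

u'(x) = 16*sin(4*x) + 15*cos(3*x).
Expand u² and (u')² and integrate term by term on (0, π), using: for integers n ≥ 1, ∫_0^π sin²(nx) dx = ∫_0^π cos²(nx) dx = π/2; for n ≠ n', ∫_0^π sin(nx)sin(n'x) dx = ∫_0^π cos(nx)cos(n'x) dx = 0; and by product-to-sum, ∫_0^π sin(nx)cos(n'x) dx = ½∫_0^π [sin((n+n')x) + sin((n−n')x)] dx, which is 0 when n+n' is even and 2n/(n²−n'²) when n+n' is odd (it need not vanish on (0, π)).
  u² squared terms: (-4)²·∫cos(4x)² dx = 16·π/2 = 8*π;  (5)²·∫sin(3x)² dx = 25·π/2 = 25*π/2.
  u² cross terms: 2·(-4)·(5)·∫cos(4x)·sin(3x) dx = -40·(-6/7) = 240/7.
  So ∫_0^π u² dx = 8*π + 25*π/2 + 240/7 = 240/7 + 41*π/2.
  (u')² squared terms: (15)²·∫cos(3x)² dx = 225·π/2 = 225*π/2;  (16)²·∫sin(4x)² dx = 256·π/2 = 128*π.
  (u')² cross terms: 2·(15)·(16)·∫cos(3x)·sin(4x) dx = 480·(8/7) = 3840/7.
  So ∫_0^π (u')² dx = 225*π/2 + 128*π + 3840/7 = 3840/7 + 481*π/2.
||u||_{H^1}^2 = (240/7 + 41*π/2) + (3840/7 + 481*π/2) = 4080/7 + 261*π.


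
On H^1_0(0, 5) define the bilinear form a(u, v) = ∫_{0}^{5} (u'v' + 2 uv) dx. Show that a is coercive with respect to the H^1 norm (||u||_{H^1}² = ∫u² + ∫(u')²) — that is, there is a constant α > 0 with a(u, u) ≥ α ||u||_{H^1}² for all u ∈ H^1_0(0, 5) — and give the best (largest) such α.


α = 1

Coercivity of a(·,·) on H^1_0(0, 5) means a(u, u) ≥ α ||u||_{H^1}² for every u ∈ H^1_0.
The interval has length L = 5, and Poincaré/coercivity depend only on L. Here a(u, u) = ∫(u')² + (2)·∫u².
Here c = 2 ≥ 1, so a(u,u) = ∫(u')² + c∫u² ≥ ∫(u')² + ∫u² = ||u||_{H^1}², i.e. α = 1 works. No larger α is possible: a(u,u) ≥ α||u||_{H^1}² means (1−α)∫(u')² ≥ (α−c)∫u², and for the modes u_n = sin(nπ(x−x₀)/L) (x₀ the left endpoint) one has ∫u_n²/∫(u_n')² = (L/(nπ))² → 0, so a(u_n,u_n)/||u_n||_{H^1}² → 1. Hence the optimal constant is α = 1.
Therefore α = 1.


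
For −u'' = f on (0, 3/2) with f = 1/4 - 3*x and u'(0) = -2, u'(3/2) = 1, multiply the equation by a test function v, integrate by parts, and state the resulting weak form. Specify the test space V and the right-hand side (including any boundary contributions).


V = H^1(0, 3/2) (v unrestricted at boundary; u is determined up to an additive constant); weak form: ∫_0^3/2 u'v' dx = ∫_0^3/2 (1/4 - 3*x) v dx + v(3/2) + 2·v(0) for all v ∈ V.

Multiply both sides by a test function v and integrate from 0 to 3/2:
  ∫_0^3/2 −u''(x) v(x) dx = ∫_0^3/2 f(x) v(x) dx.
Integrate the LHS by parts once:
  ∫_0^3/2 −u'' v dx = −[u'(x) v(x)]_0^3/2 + ∫_0^3/2 u'(x) v'(x) dx.
Thus ∫_0^3/2 u'(x) v'(x) dx = ∫_0^3/2 f(x) v(x) dx + [u'(x) v(x)]_0^3/2.
Choose V so that boundary terms are either known or forced to vanish.
u has inhomogeneous Neumann u'(0) = -2, u'(3/2) = 1. [u' v]_0^3/2 = (1)·v(3/2) − (-2)·v(0) = v(3/2) + 2·v(0). Take V = H^1(0, 3/2); boundary term becomes part of RHS.
Weak formulation: find u (satisfying any essential BC) such that ∫_0^3/2 u'(x) v'(x) dx = ∫_0^3/2 f v dx + v(3/2) + 2·v(0) for all v ∈ V (Neumann data are natural BCs: they enter the RHS as boundary terms).
Substituting f(x) = 1/4 - 3*x, the right-hand side is ∫_0^3/2 (1/4 - 3*x) v dx + v(3/2) + 2·v(0).
Compatibility check (pure Neumann): taking v ≡ 1 ∈ V gives 0 = ∫_0^3/2 f dx + (1) − (-2), i.e. ∫_0^3/2 f dx must equal u'(0) − u'(3/2) = -3. Indeed ∫_0^3/2 (1/4 - 3*x) dx = -3, so the data are compatible. The solution is then unique only up to an additive constant (fix it e.g. by requiring ∫_0^3/2 u dx = 0).


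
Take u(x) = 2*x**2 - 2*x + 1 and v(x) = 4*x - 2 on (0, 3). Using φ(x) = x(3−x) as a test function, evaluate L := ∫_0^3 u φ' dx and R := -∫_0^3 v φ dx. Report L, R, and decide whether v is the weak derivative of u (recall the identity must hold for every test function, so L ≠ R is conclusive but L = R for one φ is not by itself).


LHS = -18, RHS = -18. Yes, v = u' weakly.

u(x) = 2*x**2 - 2*x + 1, classical derivative u'(x) = 4*x - 2.
φ(x) = x(3−x), so φ'(x) = 3 - 2*x.
Note φ(0) = φ(3) = 0, so the boundary term u·φ vanishes.
LHS = ∫_0^3 u(x) φ'(x) dx = ∫_0^3 (-4*x^3 + 10*x^2 - 8*x + 3) dx. Term by term:
  ∫_0^3 -4*x^3 dx = -81;  ∫_0^3 10*x^2 dx = 90;  ∫_0^3 -8*x dx = -36;
  ∫_0^3 3 dx = 9.
Sum: -81 + 90 − 36 + 9 = -18.
So LHS = -18.
∫_0^3 v(x) φ(x) dx = ∫_0^3 (-4*x^3 + 14*x^2 - 6*x) dx. Term by term:
  ∫_0^3 -4*x^3 dx = -81;  ∫_0^3 14*x^2 dx = 126;  ∫_0^3 -6*x dx = -27.
Sum: -81 + 126 − 27 = 18.
So RHS = -∫_0^3 v(x) φ(x) dx = -18.
LHS = RHS, so the identity holds for this test φ.
Moreover u is smooth here and v(x) = u'(x) = 4*x - 2 pointwise, so the identity holds for every test function. Hence v is the weak derivative of u.


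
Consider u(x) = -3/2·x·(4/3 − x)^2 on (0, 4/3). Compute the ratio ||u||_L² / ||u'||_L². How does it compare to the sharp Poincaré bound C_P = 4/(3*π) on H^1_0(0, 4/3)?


||u||_L² / ||u'||_L² = 2*sqrt(14)/21 < C_P = 4/(3*π).

u(x) = -3/2·x·(4/3 − x)^2, so u'(x) = (4 - 9*x)*(3*x - 4)/6.
u(x) = -3/2·x·(4/3 − x)^2 vanishes at x = 0 and x = 4/3, so u ∈ H^1_0(0, 4/3). Differentiate via the product rule and integrate the resulting polynomials term by term.
  ∫_0^4/3 u² dx = ∫_0^4/3 (9*x^6/4 - 12*x^5 + 24*x^4 - 64*x^3/3 + 64*x^2/9) dx. Term by term:
    ∫_0^4/3 9*x^6/4 dx = 4096/1701;  ∫_0^4/3 -12*x^5 dx = -8192/729;  ∫_0^4/3 24*x^4 dx = 8192/405;
    ∫_0^4/3 -64*x^3/3 dx = -4096/243;  ∫_0^4/3 64*x^2/9 dx = 4096/729.
  Sum: 4096/1701 − 8192/729 + 8192/405 − 4096/243 + 4096/729 = 4096/25515.
  ∫_0^4/3 (u')² dx = ∫_0^4/3 (81*x^4/4 - 72*x^3 + 88*x^2 - 128*x/3 + 64/9) dx. Term by term:
    ∫_0^4/3 81*x^4/4 dx = 256/15;  ∫_0^4/3 -72*x^3 dx = -512/9;  ∫_0^4/3 88*x^2 dx = 5632/81;
    ∫_0^4/3 -128*x/3 dx = -1024/27;  ∫_0^4/3 64/9 dx = 256/27.
  Sum: 256/15 − 512/9 + 5632/81 − 1024/27 + 256/27 = 512/405.
∫_0^4/3 u² dx = 4096/25515, so ||u||_L² = 64*sqrt(35)/945.
∫_0^4/3 (u')² dx = 512/405, so ||u'||_L² = 16*sqrt(10)/45.
Ratio ||u||_L² / ||u'||_L² = 2*sqrt(14)/21.
Sharp Poincaré constant on H^1_0(0, 4/3) is C_P = L/π = 4/(3*π), achieved by sin(3*π/4·x).
A polynomial bump cannot attain the sharp Poincaré constant (only the first sine eigenfunction does), so the ratio is strictly less than C_P, consistent with ||u||_L² ≤ C_P ||u'||_L².


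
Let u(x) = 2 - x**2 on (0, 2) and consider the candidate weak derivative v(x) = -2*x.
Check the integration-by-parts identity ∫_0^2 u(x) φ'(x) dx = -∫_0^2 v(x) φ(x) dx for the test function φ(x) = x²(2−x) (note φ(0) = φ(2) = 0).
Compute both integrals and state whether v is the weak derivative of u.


LHS = 16/5, RHS = 16/5. Yes, v = u' weakly.

u(x) = 2 - x**2, classical derivative u'(x) = -2*x.
φ(x) = x²(2−x), so φ'(x) = x*(4 - 3*x).
Note φ(0) = φ(2) = 0, so the boundary term u·φ vanishes.
LHS = ∫_0^2 u(x) φ'(x) dx = ∫_0^2 (3*x^4 - 4*x^3 - 6*x^2 + 8*x) dx. Term by term:
  ∫_0^2 3*x^4 dx = 96/5;  ∫_0^2 -4*x^3 dx = -16;  ∫_0^2 -6*x^2 dx = -16;
  ∫_0^2 8*x dx = 16.
Sum: 96/5 − 16 − 16 + 16 = 16/5.
So LHS = 16/5.
∫_0^2 v(x) φ(x) dx = ∫_0^2 (2*x^4 - 4*x^3) dx. Term by term:
  ∫_0^2 2*x^4 dx = 64/5;  ∫_0^2 -4*x^3 dx = -16.
Sum: 64/5 − 16 = -16/5.
So RHS = -∫_0^2 v(x) φ(x) dx = 16/5.
LHS = RHS, so the identity holds for this test φ.
Moreover u is smooth here and v(x) = u'(x) = -2*x pointwise, so the identity holds for every test function. Hence v is the weak derivative of u.


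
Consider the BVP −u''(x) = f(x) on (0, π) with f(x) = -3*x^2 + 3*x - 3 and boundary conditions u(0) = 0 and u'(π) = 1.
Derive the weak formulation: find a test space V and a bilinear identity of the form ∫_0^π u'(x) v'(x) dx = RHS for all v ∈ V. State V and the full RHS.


V = {v ∈ H^1(0, π) : v(0) = 0} (test functions vanish at x = 0 where u is specified); weak form: ∫_0^π u'v' dx = ∫_0^π (-3*x^2 + 3*x - 3) v dx + v(π) for all v ∈ V.

Multiply both sides by a test function v and integrate from 0 to π:
  ∫_0^π −u''(x) v(x) dx = ∫_0^π f(x) v(x) dx.
Integrate the LHS by parts once:
  ∫_0^π −u'' v dx = −[u'(x) v(x)]_0^π + ∫_0^π u'(x) v'(x) dx.
Thus ∫_0^π u'(x) v'(x) dx = ∫_0^π f(x) v(x) dx + [u'(x) v(x)]_0^π.
Choose V so that boundary terms are either known or forced to vanish.
Mixed BC: u(0) = 0 (Dirichlet) and u'(π) = 1 (Neumann). Define V = {v ∈ H^1(0, π) : v(0) = 0}. Then [u' v]_0^π = u'(π)·v(π) − u'(0)·0 = v(π).
Weak formulation: find u (satisfying any essential BC) such that ∫_0^π u'(x) v'(x) dx = ∫_0^π f v dx + v(π) for all v ∈ V (Dirichlet at 0 absorbed into V; Neumann datum at x = π contributes the boundary term).
Substituting f(x) = -3*x^2 + 3*x - 3, the right-hand side is ∫_0^π (-3*x^2 + 3*x - 3) v dx + v(π).


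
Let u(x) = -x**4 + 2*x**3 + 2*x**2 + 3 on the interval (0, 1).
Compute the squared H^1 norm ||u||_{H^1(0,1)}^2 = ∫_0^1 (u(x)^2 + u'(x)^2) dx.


||u||_{H^1}^2 = 18247/630

The H^1 norm (squared) on an interval (0, L) is
  ||u||_{H^1}^2 = ∫_0^L u(x)^2 dx + ∫_0^L u'(x)^2 dx.
Compute u'(x) = -4*x**3 + 6*x**2 + 4*x.
Then u(x)^2 = x**8 - 4*x**7 + 8*x**5 - 2*x**4 + 12*x**3 + 12*x**2 + 9 and u'(x)^2 = 16*x**6 - 48*x**5 + 4*x**4 + 48*x**3 + 16*x**2.
Integrate each monomial from 0 to 1 using ∫_0^1 c·x^n dx = c·1^(n+1)/(n+1):
  ∫_0^1 u(x)^2 dx = ∫_0^1 (x^8 - 4*x^7 + 8*x^5 - 2*x^4 + 12*x^3 + 12*x^2 + 9) dx. Term by term:
    ∫_0^1 x^8 dx = 1/9;  ∫_0^1 -4*x^7 dx = -1/2;  ∫_0^1 8*x^5 dx = 4/3;
    ∫_0^1 -2*x^4 dx = -2/5;  ∫_0^1 12*x^3 dx = 3;  ∫_0^1 12*x^2 dx = 4;
    ∫_0^1 9 dx = 9.
  Sum: 1/9 − 1/2 + 4/3 − 2/5 + 3 + 4 + 9 = 1489/90.
  ∫_0^1 u'(x)^2 dx = ∫_0^1 (16*x^6 - 48*x^5 + 4*x^4 + 48*x^3 + 16*x^2) dx. Term by term:
    ∫_0^1 16*x^6 dx = 16/7;  ∫_0^1 -48*x^5 dx = -8;  ∫_0^1 4*x^4 dx = 4/5;
    ∫_0^1 48*x^3 dx = 12;  ∫_0^1 16*x^2 dx = 16/3.
  Sum: 16/7 − 8 + 4/5 + 12 + 16/3 = 1304/105.
Adding: ||u||_{H^1}^2 = 1489/90 + 1304/105 = 18247/630.


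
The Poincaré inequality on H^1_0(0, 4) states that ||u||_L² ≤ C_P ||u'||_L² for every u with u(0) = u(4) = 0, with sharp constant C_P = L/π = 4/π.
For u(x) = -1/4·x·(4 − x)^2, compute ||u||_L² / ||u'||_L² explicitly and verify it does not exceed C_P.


||u||_L² / ||u'||_L² = 2*sqrt(14)/7 < C_P = 4/π.

u(x) = -1/4·x·(4 − x)^2, so u'(x) = (4 - 3*x)*(x/4 - 1).
u(x) = -1/4·x·(4 − x)^2 vanishes at x = 0 and x = 4, so u ∈ H^1_0(0, 4). Differentiate via the product rule and integrate the resulting polynomials term by term.
  ∫_0^4 u² dx = ∫_0^4 (x^6/16 - x^5 + 6*x^4 - 16*x^3 + 16*x^2) dx. Term by term:
    ∫_0^4 x^6/16 dx = 1024/7;  ∫_0^4 -x^5 dx = -2048/3;  ∫_0^4 6*x^4 dx = 6144/5;
    ∫_0^4 -16*x^3 dx = -1024;  ∫_0^4 16*x^2 dx = 1024/3.
  Sum: 1024/7 − 2048/3 + 6144/5 − 1024 + 1024/3 = 1024/105.
  ∫_0^4 (u')² dx = ∫_0^4 (9*x^4/16 - 6*x^3 + 22*x^2 - 32*x + 16) dx. Term by term:
    ∫_0^4 9*x^4/16 dx = 576/5;  ∫_0^4 -6*x^3 dx = -384;  ∫_0^4 22*x^2 dx = 1408/3;
    ∫_0^4 -32*x dx = -256;  ∫_0^4 16 dx = 64.
  Sum: 576/5 − 384 + 1408/3 − 256 + 64 = 128/15.
∫_0^4 u² dx = 1024/105, so ||u||_L² = 32*sqrt(105)/105.
∫_0^4 (u')² dx = 128/15, so ||u'||_L² = 8*sqrt(30)/15.
Ratio ||u||_L² / ||u'||_L² = 2*sqrt(14)/7.
Sharp Poincaré constant on H^1_0(0, 4) is C_P = L/π = 4/π, achieved by sin(π/4·x).
A polynomial bump cannot attain the sharp Poincaré constant (only the first sine eigenfunction does), so the ratio is strictly less than C_P, consistent with ||u||_L² ≤ C_P ||u'||_L².


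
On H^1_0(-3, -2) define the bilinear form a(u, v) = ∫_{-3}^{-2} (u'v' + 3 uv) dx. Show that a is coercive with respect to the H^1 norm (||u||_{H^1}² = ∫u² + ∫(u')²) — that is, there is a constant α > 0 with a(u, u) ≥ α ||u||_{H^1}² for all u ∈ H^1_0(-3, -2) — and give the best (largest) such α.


α = 1

Coercivity of a(·,·) on H^1_0(-3, -2) means a(u, u) ≥ α ||u||_{H^1}² for every u ∈ H^1_0.
The interval has length L = 1, and Poincaré/coercivity depend only on L. Here a(u, u) = ∫(u')² + (3)·∫u².
Here c = 3 ≥ 1, so a(u,u) = ∫(u')² + c∫u² ≥ ∫(u')² + ∫u² = ||u||_{H^1}², i.e. α = 1 works. No larger α is possible: a(u,u) ≥ α||u||_{H^1}² means (1−α)∫(u')² ≥ (α−c)∫u², and for the modes u_n = sin(nπ(x−x₀)/L) (x₀ the left endpoint) one has ∫u_n²/∫(u_n')² = (L/(nπ))² → 0, so a(u_n,u_n)/||u_n||_{H^1}² → 1. Hence the optimal constant is α = 1.
Therefore α = 1.


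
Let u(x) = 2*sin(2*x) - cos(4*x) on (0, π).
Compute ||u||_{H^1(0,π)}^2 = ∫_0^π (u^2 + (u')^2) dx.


||u||_{H^1(0,π)}^2 = 37*π/2

u'(x) = 4*sin(4*x) + 4*cos(2*x).
Expand u² and (u')² and integrate term by term on (0, π), using: for integers n ≥ 1, ∫_0^π sin²(nx) dx = ∫_0^π cos²(nx) dx = π/2; for n ≠ n', ∫_0^π sin(nx)sin(n'x) dx = ∫_0^π cos(nx)cos(n'x) dx = 0; and by product-to-sum, ∫_0^π sin(nx)cos(n'x) dx = ½∫_0^π [sin((n+n')x) + sin((n−n')x)] dx, which is 0 when n+n' is even and 2n/(n²−n'²) when n+n' is odd (it need not vanish on (0, π)).
  u² squared terms: (-1)²·∫cos(4x)² dx = 1·π/2 = π/2;  (2)²·∫sin(2x)² dx = 4·π/2 = 2*π.
  u² cross terms: 2·(-1)·(2)·∫cos(4x)·sin(2x) dx = -4·(0) = 0.
  So ∫_0^π u² dx = π/2 + 2*π + 0 = 5*π/2.
  (u')² squared terms: (4)²·∫cos(2x)² dx = 16·π/2 = 8*π;  (4)²·∫sin(4x)² dx = 16·π/2 = 8*π.
  (u')² cross terms: 2·(4)·(4)·∫cos(2x)·sin(4x) dx = 32·(0) = 0.
  So ∫_0^π (u')² dx = 8*π + 8*π + 0 = 16*π.
||u||_{H^1}^2 = (5*π/2) + (16*π) = 37*π/2.


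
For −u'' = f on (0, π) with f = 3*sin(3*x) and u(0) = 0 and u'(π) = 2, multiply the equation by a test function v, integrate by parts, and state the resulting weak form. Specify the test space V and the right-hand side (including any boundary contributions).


V = {v ∈ H^1(0, π) : v(0) = 0} (test functions vanish at x = 0 where u is specified); weak form: ∫_0^π u'v' dx = ∫_0^π (3*sin(3*x)) v dx + 2·v(π) for all v ∈ V.

Multiply both sides by a test function v and integrate from 0 to π:
  ∫_0^π −u''(x) v(x) dx = ∫_0^π f(x) v(x) dx.
Integrate the LHS by parts once:
  ∫_0^π −u'' v dx = −[u'(x) v(x)]_0^π + ∫_0^π u'(x) v'(x) dx.
Thus ∫_0^π u'(x) v'(x) dx = ∫_0^π f(x) v(x) dx + [u'(x) v(x)]_0^π.
Choose V so that boundary terms are either known or forced to vanish.
Mixed BC: u(0) = 0 (Dirichlet) and u'(π) = 2 (Neumann). Define V = {v ∈ H^1(0, π) : v(0) = 0}. Then [u' v]_0^π = u'(π)·v(π) − u'(0)·0 = 2·v(π).
Weak formulation: find u (satisfying any essential BC) such that ∫_0^π u'(x) v'(x) dx = ∫_0^π f v dx + 2·v(π) for all v ∈ V (Dirichlet at 0 absorbed into V; Neumann datum at x = π contributes the boundary term).
Substituting f(x) = 3*sin(3*x), the right-hand side is ∫_0^π (3*sin(3*x)) v dx + 2·v(π).


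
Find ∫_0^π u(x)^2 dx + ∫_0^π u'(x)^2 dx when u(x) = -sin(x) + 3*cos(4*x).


||u||_{H^1(0,π)}^2 = 68/5 + 155*π/2

u'(x) = -12*sin(4*x) - cos(x).
Expand u² and (u')² and integrate term by term on (0, π), using: for integers n ≥ 1, ∫_0^π sin²(nx) dx = ∫_0^π cos²(nx) dx = π/2; for n ≠ n', ∫_0^π sin(nx)sin(n'x) dx = ∫_0^π cos(nx)cos(n'x) dx = 0; and by product-to-sum, ∫_0^π sin(nx)cos(n'x) dx = ½∫_0^π [sin((n+n')x) + sin((n−n')x)] dx, which is 0 when n+n' is even and 2n/(n²−n'²) when n+n' is odd (it need not vanish on (0, π)).
  u² squared terms: (-1)²·∫sin(x)² dx = 1·π/2 = π/2;  (3)²·∫cos(4x)² dx = 9·π/2 = 9*π/2.
  u² cross terms: 2·(-1)·(3)·∫sin(x)·cos(4x) dx = -6·(-2/15) = 4/5.
  So ∫_0^π u² dx = π/2 + 9*π/2 + 4/5 = 4/5 + 5*π.
  (u')² squared terms: (-1)²·∫cos(x)² dx = 1·π/2 = π/2;  (-12)²·∫sin(4x)² dx = 144·π/2 = 72*π.
  (u')² cross terms: 2·(-1)·(-12)·∫cos(x)·sin(4x) dx = 24·(8/15) = 64/5.
  So ∫_0^π (u')² dx = π/2 + 72*π + 64/5 = 64/5 + 145*π/2.
||u||_{H^1}^2 = (4/5 + 5*π) + (64/5 + 145*π/2) = 68/5 + 155*π/2.


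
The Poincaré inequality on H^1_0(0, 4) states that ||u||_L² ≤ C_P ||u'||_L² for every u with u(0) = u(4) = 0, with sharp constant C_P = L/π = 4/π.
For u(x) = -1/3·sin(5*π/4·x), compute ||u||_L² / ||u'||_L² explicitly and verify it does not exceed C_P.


||u||_L² / ||u'||_L² = 4/(5*π) < C_P = 4/π.

u(x) = -1/3·sin(5*π/4·x), so u'(x) = -5*π*cos(5*π*x/4)/12.
Writing u(x) = A·sin(kπx/L) with A = -1/3 and k = 5, use ∫_0^L sin²(kπx/L) dx = L/2 and ∫_0^L cos²(kπx/L) dx = L/2.
u² = 1/9·sin²(5*π/4·x) and (u')² = 25*π^2/144·cos²(5*π/4·x), and each of sin², cos² integrates to L/2 = 2 over (0, 4).
∫_0^4 u² dx = 2/9, so ||u||_L² = sqrt(2)/3.
∫_0^4 (u')² dx = 25*π^2/72, so ||u'||_L² = 5*sqrt(2)*π/12.
Ratio ||u||_L² / ||u'||_L² = 4/(5*π).
Sharp Poincaré constant on H^1_0(0, 4) is C_P = L/π = 4/π, achieved by sin(π/4·x).
This is the k = 5 harmonic; the ratio L/(kπ) is strictly less than C_P = L/π, consistent with the sharp inequality ||u||_L² ≤ C_P ||u'||_L².


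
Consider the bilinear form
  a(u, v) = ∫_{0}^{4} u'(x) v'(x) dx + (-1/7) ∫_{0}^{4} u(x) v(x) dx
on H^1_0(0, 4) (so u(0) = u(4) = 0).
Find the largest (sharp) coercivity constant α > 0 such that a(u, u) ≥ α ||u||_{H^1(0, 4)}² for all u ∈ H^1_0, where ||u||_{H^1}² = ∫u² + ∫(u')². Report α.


α = (-16/7 + π^2)/(π^2 + 16)

Coercivity of a(·,·) on H^1_0(0, 4) means a(u, u) ≥ α ||u||_{H^1}² for every u ∈ H^1_0.
The interval has length L = 4, and Poincaré/coercivity depend only on L. Here a(u, u) = ∫(u')² + (-1/7)·∫u².
Here c = -1/7 < 0 with |c| < (π/L)² = π^2/16, so coercivity still holds. The condition a(u,u) ≥ α||u||_{H^1}² reads (1−α)∫(u')² ≥ (α−c)∫u². Any admissible α is ≤ 1 (rapidly oscillating u have ∫u²/∫(u')² → 0), and α = 1 would force 0 ≥ (1−c)∫u², impossible since c < 1; so 1−α > 0. By the sharp Poincaré inequality on H^1_0 of an interval of length L, ∫(u')² ≥ (π/L)²∫u² with equality for the first sine mode sin(π(x−x₀)/L) (x₀ the left endpoint), so the inequality holds for all u iff (1−α)(π/L)² ≥ α − c, i.e. α ≤ ((π/L)² + c)/((π/L)² + 1) = (1 + c(L/π)²)/(1 + (L/π)²). (Direct route, valid since c ≤ 0: Poincaré gives c∫u² ≥ c(L/π)²∫(u')², so a(u,u) ≥ (1 + c(L/π)²)∫(u')², while ||u||_{H^1}² ≤ (1 + (L/π)²)∫(u')²; dividing yields the same α.) With (π/L)² = π^2/16 and c = -1/7, the largest admissible constant is α = ((π/L)² + c)/((π/L)² + 1).
Simplifying, α = (-16/7 + π^2)/(π^2 + 16).


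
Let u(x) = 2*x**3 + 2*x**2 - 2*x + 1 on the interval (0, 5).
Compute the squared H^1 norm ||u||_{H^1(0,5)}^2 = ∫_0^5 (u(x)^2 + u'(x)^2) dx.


||u||_{H^1}^2 = 1934650/21

The H^1 norm (squared) on an interval (0, L) is
  ||u||_{H^1}^2 = ∫_0^L u(x)^2 dx + ∫_0^L u'(x)^2 dx.
Compute u'(x) = 6*x**2 + 4*x - 2.
Then u(x)^2 = 4*x**6 + 8*x**5 - 4*x**4 - 4*x**3 + 8*x**2 - 4*x + 1 and u'(x)^2 = 36*x**4 + 48*x**3 - 8*x**2 - 16*x + 4.
Integrate each monomial from 0 to 5 using ∫_0^5 c·x^n dx = c·5^(n+1)/(n+1):
  ∫_0^5 u(x)^2 dx = ∫_0^5 (4*x^6 + 8*x^5 - 4*x^4 - 4*x^3 + 8*x^2 - 4*x + 1) dx. Term by term:
    ∫_0^5 4*x^6 dx = 312500/7;  ∫_0^5 8*x^5 dx = 62500/3;  ∫_0^5 -4*x^4 dx = -2500;
    ∫_0^5 -4*x^3 dx = -625;  ∫_0^5 8*x^2 dx = 1000/3;  ∫_0^5 -4*x dx = -50;
    ∫_0^5 1 dx = 5.
  Sum: 312500/7 + 62500/3 − 2500 − 625 + 1000/3 − 50 + 5 = 1315430/21.
  ∫_0^5 u'(x)^2 dx = ∫_0^5 (36*x^4 + 48*x^3 - 8*x^2 - 16*x + 4) dx. Term by term:
    ∫_0^5 36*x^4 dx = 22500;  ∫_0^5 48*x^3 dx = 7500;  ∫_0^5 -8*x^2 dx = -1000/3;
    ∫_0^5 -16*x dx = -200;  ∫_0^5 4 dx = 20.
  Sum: 22500 + 7500 − 1000/3 − 200 + 20 = 88460/3.
Adding: ||u||_{H^1}^2 = 1315430/21 + 88460/3 = 1934650/21.
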